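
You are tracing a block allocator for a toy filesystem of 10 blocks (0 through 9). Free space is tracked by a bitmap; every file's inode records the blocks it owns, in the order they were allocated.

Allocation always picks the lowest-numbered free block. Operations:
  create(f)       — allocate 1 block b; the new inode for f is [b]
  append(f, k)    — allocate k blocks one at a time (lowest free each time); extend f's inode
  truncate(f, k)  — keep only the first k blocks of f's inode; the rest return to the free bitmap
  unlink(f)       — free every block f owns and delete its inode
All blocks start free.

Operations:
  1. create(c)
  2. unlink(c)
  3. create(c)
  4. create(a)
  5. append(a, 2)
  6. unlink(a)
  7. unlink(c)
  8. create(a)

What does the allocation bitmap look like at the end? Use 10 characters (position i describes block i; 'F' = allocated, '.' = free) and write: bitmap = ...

bitmap = F.........

create(c): bitmap=F......... | c=[0]
unlink(c): bitmap=.......... | 
create(c): bitmap=F......... | c=[0]
create(a): bitmap=FF........ | a=[1] c=[0]
append(a, 2): bitmap=FFFF...... | a=[1, 2, 3] c=[0]
unlink(a): bitmap=F......... | c=[0]
unlink(c): bitmap=.......... | 
create(a): bitmap=F......... | a=[0]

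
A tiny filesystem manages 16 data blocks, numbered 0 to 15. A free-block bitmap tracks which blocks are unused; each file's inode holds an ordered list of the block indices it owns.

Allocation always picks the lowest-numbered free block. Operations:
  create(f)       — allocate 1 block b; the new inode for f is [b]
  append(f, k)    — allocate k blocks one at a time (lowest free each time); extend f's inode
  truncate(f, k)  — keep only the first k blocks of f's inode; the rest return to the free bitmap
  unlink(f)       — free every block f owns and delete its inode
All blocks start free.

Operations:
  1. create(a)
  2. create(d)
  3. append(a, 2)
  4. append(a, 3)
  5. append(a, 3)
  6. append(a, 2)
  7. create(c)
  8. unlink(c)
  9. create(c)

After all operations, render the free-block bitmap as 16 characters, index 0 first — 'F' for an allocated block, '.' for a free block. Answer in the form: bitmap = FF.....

bitmap = FFFFFFFFFFFFF...

after create(a) → a:[0]  free=[F...............]
after create(d) → a:[0], d:[1]  free=[FF..............]
after append(a, 2) → a:[0, 2, 3], d:[1]  free=[FFFF............]
after append(a, 3) → a:[0, 2, 3, 4, 5, 6], d:[1]  free=[FFFFFFF.........]
after append(a, 3) → a:[0, 2, 3, 4, 5, 6, 7, 8, 9], d:[1]  free=[FFFFFFFFFF......]
after append(a, 2) → a:[0, 2, 3, 4, 5, 6, 7, 8, 9, 10, 11], d:[1]  free=[FFFFFFFFFFFF....]
after create(c) → a:[0, 2, 3, 4, 5, 6, 7, 8, 9, 10, 11], c:[12], d:[1]  free=[FFFFFFFFFFFFF...]
after unlink(c) → a:[0, 2, 3, 4, 5, 6, 7, 8, 9, 10, 11], d:[1]  free=[FFFFFFFFFFFF....]
after create(c) → a:[0, 2, 3, 4, 5, 6, 7, 8, 9, 10, 11], c:[12], d:[1]  free=[FFFFFFFFFFFFF...]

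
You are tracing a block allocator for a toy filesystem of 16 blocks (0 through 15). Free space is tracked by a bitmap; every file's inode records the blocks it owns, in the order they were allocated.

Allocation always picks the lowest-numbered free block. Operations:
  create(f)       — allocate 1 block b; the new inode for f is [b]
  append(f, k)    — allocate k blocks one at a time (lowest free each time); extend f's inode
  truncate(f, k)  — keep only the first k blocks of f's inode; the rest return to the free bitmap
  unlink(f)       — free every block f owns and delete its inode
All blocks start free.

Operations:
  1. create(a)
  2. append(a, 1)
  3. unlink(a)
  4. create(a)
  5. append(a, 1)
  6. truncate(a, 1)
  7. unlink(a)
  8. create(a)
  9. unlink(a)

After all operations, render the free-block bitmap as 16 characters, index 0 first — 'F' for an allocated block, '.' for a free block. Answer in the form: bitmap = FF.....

[1] create(a) — a=0 (map F...............)
[2] append(a, 1) — a=0,1 (map FF..............)
[3] unlink(a) —  (map ................)
[4] create(a) — a=0 (map F...............)
[5] append(a, 1) — a=0,1 (map FF..............)
[6] truncate(a, 1) — a=0 (map F...............)
[7] unlink(a) —  (map ................)
[8] create(a) — a=0 (map F...............)
[9] unlink(a) —  (map ................)

bitmap = ................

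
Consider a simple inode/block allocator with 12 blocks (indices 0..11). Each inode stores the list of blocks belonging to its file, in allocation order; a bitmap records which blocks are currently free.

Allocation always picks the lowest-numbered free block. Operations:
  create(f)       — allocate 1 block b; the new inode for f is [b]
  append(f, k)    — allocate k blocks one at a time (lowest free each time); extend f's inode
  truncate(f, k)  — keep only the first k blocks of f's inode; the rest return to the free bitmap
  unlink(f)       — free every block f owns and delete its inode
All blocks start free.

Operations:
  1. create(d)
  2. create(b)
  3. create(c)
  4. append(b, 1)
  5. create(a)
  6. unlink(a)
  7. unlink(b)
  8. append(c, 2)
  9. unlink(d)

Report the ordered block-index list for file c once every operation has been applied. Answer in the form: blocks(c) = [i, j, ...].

[1] create(d) — d=0 (map F...........)
[2] create(b) — b=1 d=0 (map FF..........)
[3] create(c) — b=1 c=2 d=0 (map FFF.........)
[4] append(b, 1) — b=1,3 c=2 d=0 (map FFFF........)
[5] create(a) — a=4 b=1,3 c=2 d=0 (map FFFFF.......)
[6] unlink(a) — b=1,3 c=2 d=0 (map FFFF........)
[7] unlink(b) — c=2 d=0 (map F.F.........)
[8] append(c, 2) — c=2,1,3 d=0 (map FFFF........)
[9] unlink(d) — c=2,1,3 (map .FFF........)

blocks(c) = [2, 1, 3]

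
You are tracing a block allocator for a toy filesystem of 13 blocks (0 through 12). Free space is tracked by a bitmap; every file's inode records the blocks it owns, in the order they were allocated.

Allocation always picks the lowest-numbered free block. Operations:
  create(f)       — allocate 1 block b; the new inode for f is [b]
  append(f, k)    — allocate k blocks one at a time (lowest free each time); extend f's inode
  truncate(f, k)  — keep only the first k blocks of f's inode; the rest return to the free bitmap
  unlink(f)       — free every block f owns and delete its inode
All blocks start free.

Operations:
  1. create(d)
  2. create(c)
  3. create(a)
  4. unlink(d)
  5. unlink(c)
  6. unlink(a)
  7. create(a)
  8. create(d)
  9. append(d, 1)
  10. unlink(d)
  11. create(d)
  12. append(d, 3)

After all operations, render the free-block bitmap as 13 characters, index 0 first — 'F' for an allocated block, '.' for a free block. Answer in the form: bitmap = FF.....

bitmap = FFFFF........

  1. create(d)  ⇒  F............  {d→[0]}
  2. create(c)  ⇒  FF...........  {c→[1]; d→[0]}
  3. create(a)  ⇒  FFF..........  {a→[2]; c→[1]; d→[0]}
  4. unlink(d)  ⇒  .FF..........  {a→[2]; c→[1]}
  5. unlink(c)  ⇒  ..F..........  {a→[2]}
  6. unlink(a)  ⇒  .............  {}
  7. create(a)  ⇒  F............  {a→[0]}
  8. create(d)  ⇒  FF...........  {a→[0]; d→[1]}
  9. append(d, 1)  ⇒  FFF..........  {a→[0]; d→[1, 2]}
  10. unlink(d)  ⇒  F............  {a→[0]}
  11. create(d)  ⇒  FF...........  {a→[0]; d→[1]}
  12. append(d, 3)  ⇒  FFFFF........  {a→[0]; d→[1, 2, 3, 4]}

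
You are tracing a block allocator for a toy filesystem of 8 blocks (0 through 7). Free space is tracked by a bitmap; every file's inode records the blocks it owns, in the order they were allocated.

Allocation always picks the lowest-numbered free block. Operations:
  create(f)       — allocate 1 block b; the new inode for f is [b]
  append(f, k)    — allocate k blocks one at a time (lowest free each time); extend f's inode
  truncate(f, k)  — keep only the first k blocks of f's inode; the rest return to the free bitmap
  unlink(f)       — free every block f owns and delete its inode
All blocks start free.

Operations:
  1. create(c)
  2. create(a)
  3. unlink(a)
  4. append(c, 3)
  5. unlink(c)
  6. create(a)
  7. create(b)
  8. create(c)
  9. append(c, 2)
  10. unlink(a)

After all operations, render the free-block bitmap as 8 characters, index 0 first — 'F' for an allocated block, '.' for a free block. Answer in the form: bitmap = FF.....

[1] create(c) — c=0 (map F.......)
[2] create(a) — a=1 c=0 (map FF......)
[3] unlink(a) — c=0 (map F.......)
[4] append(c, 3) — c=0,1,2,3 (map FFFF....)
[5] unlink(c) —  (map ........)
[6] create(a) — a=0 (map F.......)
[7] create(b) — a=0 b=1 (map FF......)
[8] create(c) — a=0 b=1 c=2 (map FFF.....)
[9] append(c, 2) — a=0 b=1 c=2,3,4 (map FFFFF...)
[10] unlink(a) — b=1 c=2,3,4 (map .FFFF...)

bitmap = .FFFF...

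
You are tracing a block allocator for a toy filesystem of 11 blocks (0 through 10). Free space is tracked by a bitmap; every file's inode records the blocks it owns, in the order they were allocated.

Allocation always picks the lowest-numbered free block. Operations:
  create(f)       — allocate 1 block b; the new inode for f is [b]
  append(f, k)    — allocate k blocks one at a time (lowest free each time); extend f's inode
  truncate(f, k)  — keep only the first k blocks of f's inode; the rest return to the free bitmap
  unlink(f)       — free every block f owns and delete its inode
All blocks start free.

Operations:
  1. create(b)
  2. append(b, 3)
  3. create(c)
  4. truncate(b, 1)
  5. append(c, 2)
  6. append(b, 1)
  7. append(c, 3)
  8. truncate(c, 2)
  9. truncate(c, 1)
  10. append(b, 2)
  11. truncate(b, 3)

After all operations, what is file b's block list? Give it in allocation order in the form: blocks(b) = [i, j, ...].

blocks(b) = [0, 3, 1]

create(b): bitmap=F.......... | b=[0]
append(b, 3): bitmap=FFFF....... | b=[0, 1, 2, 3]
create(c): bitmap=FFFFF...... | b=[0, 1, 2, 3] c=[4]
truncate(b, 1): bitmap=F...F...... | b=[0] c=[4]
append(c, 2): bitmap=FFF.F...... | b=[0] c=[4, 1, 2]
append(b, 1): bitmap=FFFFF...... | b=[0, 3] c=[4, 1, 2]
append(c, 3): bitmap=FFFFFFFF... | b=[0, 3] c=[4, 1, 2, 5, 6, 7]
truncate(c, 2): bitmap=FF.FF...... | b=[0, 3] c=[4, 1]
truncate(c, 1): bitmap=F..FF...... | b=[0, 3] c=[4]
append(b, 2): bitmap=FFFFF...... | b=[0, 3, 1, 2] c=[4]
truncate(b, 3): bitmap=FF.FF...... | b=[0, 3, 1] c=[4]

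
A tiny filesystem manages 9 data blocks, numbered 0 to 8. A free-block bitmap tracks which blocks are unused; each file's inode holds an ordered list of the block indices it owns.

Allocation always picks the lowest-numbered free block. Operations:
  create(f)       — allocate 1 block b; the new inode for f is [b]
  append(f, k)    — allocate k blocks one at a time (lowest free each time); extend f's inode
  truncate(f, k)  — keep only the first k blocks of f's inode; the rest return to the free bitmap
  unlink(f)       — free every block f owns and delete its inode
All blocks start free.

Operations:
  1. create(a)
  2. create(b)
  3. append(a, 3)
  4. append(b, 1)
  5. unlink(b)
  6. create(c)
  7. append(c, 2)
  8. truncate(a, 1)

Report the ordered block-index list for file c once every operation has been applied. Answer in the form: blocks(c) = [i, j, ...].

blocks(c) = [1, 5, 6]

create(a): bitmap=F........ | a=[0]
create(b): bitmap=FF....... | a=[0] b=[1]
append(a, 3): bitmap=FFFFF.... | a=[0, 2, 3, 4] b=[1]
append(b, 1): bitmap=FFFFFF... | a=[0, 2, 3, 4] b=[1, 5]
unlink(b): bitmap=F.FFF.... | a=[0, 2, 3, 4]
create(c): bitmap=FFFFF.... | a=[0, 2, 3, 4] c=[1]
append(c, 2): bitmap=FFFFFFF.. | a=[0, 2, 3, 4] c=[1, 5, 6]
truncate(a, 1): bitmap=FF...FF.. | a=[0] c=[1, 5, 6]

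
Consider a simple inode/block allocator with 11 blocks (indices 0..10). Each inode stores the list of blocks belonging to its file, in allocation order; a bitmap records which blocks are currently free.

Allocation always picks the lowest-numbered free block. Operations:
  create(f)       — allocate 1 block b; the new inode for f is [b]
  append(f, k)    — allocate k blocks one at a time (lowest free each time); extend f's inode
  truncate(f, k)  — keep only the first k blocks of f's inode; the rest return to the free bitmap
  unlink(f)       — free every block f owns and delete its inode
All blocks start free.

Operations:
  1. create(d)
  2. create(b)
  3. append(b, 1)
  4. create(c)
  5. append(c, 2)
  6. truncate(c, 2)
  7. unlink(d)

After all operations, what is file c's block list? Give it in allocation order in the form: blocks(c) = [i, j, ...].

after create(d) → d:[0]  free=[F..........]
after create(b) → b:[1], d:[0]  free=[FF.........]
after append(b, 1) → b:[1, 2], d:[0]  free=[FFF........]
after create(c) → b:[1, 2], c:[3], d:[0]  free=[FFFF.......]
after append(c, 2) → b:[1, 2], c:[3, 4, 5], d:[0]  free=[FFFFFF.....]
after truncate(c, 2) → b:[1, 2], c:[3, 4], d:[0]  free=[FFFFF......]
after unlink(d) → b:[1, 2], c:[3, 4]  free=[.FFFF......]

blocks(c) = [3, 4]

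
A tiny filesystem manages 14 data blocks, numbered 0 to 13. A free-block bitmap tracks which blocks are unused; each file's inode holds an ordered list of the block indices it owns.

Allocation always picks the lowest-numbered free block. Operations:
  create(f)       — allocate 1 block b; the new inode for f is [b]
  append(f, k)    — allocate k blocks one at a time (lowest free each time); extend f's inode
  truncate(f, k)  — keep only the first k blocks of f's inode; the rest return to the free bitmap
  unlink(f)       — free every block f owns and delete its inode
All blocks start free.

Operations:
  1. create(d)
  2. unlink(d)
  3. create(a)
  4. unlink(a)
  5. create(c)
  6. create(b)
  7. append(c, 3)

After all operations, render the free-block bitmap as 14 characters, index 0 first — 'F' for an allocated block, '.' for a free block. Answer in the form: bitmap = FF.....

bitmap = FFFFF.........

create(d): bitmap=F............. | d=[0]
unlink(d): bitmap=.............. | 
create(a): bitmap=F............. | a=[0]
unlink(a): bitmap=.............. | 
create(c): bitmap=F............. | c=[0]
create(b): bitmap=FF............ | b=[1] c=[0]
append(c, 3): bitmap=FFFFF......... | b=[1] c=[0, 2, 3, 4]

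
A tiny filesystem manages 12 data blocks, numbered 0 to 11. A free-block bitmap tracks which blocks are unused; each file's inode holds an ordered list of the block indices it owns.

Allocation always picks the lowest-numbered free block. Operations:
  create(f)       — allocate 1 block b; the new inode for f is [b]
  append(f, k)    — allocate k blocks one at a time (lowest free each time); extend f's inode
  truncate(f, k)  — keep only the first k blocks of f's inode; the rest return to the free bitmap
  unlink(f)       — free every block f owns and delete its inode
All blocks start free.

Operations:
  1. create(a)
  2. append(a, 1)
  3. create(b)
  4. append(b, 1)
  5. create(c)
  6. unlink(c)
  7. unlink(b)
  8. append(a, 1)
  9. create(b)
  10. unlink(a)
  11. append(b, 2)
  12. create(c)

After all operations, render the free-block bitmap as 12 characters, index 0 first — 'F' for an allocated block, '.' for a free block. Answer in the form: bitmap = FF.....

bitmap = FFFF........

[1] create(a) — a=0 (map F...........)
[2] append(a, 1) — a=0,1 (map FF..........)
[3] create(b) — a=0,1 b=2 (map FFF.........)
[4] append(b, 1) — a=0,1 b=2,3 (map FFFF........)
[5] create(c) — a=0,1 b=2,3 c=4 (map FFFFF.......)
[6] unlink(c) — a=0,1 b=2,3 (map FFFF........)
[7] unlink(b) — a=0,1 (map FF..........)
[8] append(a, 1) — a=0,1,2 (map FFF.........)
[9] create(b) — a=0,1,2 b=3 (map FFFF........)
[10] unlink(a) — b=3 (map ...F........)
[11] append(b, 2) — b=3,0,1 (map FF.F........)
[12] create(c) — b=3,0,1 c=2 (map FFFF........)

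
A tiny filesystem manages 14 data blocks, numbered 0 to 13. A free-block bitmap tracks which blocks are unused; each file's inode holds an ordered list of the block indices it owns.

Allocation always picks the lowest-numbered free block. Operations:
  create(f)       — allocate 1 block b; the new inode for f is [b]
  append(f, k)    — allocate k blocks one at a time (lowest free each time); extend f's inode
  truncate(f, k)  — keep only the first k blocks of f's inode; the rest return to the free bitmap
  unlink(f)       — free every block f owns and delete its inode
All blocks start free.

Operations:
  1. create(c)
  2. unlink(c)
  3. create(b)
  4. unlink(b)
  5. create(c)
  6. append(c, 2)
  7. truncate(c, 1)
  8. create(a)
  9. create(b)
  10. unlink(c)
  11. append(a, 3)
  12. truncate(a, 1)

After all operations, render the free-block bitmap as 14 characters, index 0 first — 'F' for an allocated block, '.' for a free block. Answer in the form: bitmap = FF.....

[1] create(c) — c=0 (map F.............)
[2] unlink(c) —  (map ..............)
[3] create(b) — b=0 (map F.............)
[4] unlink(b) —  (map ..............)
[5] create(c) — c=0 (map F.............)
[6] append(c, 2) — c=0,1,2 (map FFF...........)
[7] truncate(c, 1) — c=0 (map F.............)
[8] create(a) — a=1 c=0 (map FF............)
[9] create(b) — a=1 b=2 c=0 (map FFF...........)
[10] unlink(c) — a=1 b=2 (map .FF...........)
[11] append(a, 3) — a=1,0,3,4 b=2 (map FFFFF.........)
[12] truncate(a, 1) — a=1 b=2 (map .FF...........)

bitmap = .FF...........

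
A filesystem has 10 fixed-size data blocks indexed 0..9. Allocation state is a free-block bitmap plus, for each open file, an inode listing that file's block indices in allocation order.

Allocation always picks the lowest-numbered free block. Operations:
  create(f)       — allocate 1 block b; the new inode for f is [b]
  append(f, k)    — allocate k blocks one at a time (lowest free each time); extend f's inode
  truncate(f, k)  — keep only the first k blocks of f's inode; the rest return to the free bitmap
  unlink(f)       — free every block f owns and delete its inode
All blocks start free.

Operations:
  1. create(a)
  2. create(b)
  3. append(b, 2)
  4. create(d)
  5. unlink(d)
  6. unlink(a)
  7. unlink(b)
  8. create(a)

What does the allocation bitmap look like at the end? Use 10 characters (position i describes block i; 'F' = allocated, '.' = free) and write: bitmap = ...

bitmap = F.........

  1. create(a)  ⇒  F.........  {a→[0]}
  2. create(b)  ⇒  FF........  {a→[0]; b→[1]}
  3. append(b, 2)  ⇒  FFFF......  {a→[0]; b→[1, 2, 3]}
  4. create(d)  ⇒  FFFFF.....  {a→[0]; b→[1, 2, 3]; d→[4]}
  5. unlink(d)  ⇒  FFFF......  {a→[0]; b→[1, 2, 3]}
  6. unlink(a)  ⇒  .FFF......  {b→[1, 2, 3]}
  7. unlink(b)  ⇒  ..........  {}
  8. create(a)  ⇒  F.........  {a→[0]}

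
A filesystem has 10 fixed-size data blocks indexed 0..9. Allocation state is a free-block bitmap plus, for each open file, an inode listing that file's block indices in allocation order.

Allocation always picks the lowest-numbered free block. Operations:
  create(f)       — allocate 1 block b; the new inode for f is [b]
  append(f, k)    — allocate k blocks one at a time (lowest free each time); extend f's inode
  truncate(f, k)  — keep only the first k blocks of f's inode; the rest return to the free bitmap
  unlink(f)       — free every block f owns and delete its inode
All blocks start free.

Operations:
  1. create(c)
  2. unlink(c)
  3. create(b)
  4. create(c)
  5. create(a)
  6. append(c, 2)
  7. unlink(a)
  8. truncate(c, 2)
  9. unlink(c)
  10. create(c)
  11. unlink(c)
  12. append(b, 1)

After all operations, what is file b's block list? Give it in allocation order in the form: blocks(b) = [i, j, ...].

  1. create(c)  ⇒  F.........  {c→[0]}
  2. unlink(c)  ⇒  ..........  {}
  3. create(b)  ⇒  F.........  {b→[0]}
  4. create(c)  ⇒  FF........  {b→[0]; c→[1]}
  5. create(a)  ⇒  FFF.......  {a→[2]; b→[0]; c→[1]}
  6. append(c, 2)  ⇒  FFFFF.....  {a→[2]; b→[0]; c→[1, 3, 4]}
  7. unlink(a)  ⇒  FF.FF.....  {b→[0]; c→[1, 3, 4]}
  8. truncate(c, 2)  ⇒  FF.F......  {b→[0]; c→[1, 3]}
  9. unlink(c)  ⇒  F.........  {b→[0]}
  10. create(c)  ⇒  FF........  {b→[0]; c→[1]}
  11. unlink(c)  ⇒  F.........  {b→[0]}
  12. append(b, 1)  ⇒  FF........  {b→[0, 1]}

blocks(b) = [0, 1]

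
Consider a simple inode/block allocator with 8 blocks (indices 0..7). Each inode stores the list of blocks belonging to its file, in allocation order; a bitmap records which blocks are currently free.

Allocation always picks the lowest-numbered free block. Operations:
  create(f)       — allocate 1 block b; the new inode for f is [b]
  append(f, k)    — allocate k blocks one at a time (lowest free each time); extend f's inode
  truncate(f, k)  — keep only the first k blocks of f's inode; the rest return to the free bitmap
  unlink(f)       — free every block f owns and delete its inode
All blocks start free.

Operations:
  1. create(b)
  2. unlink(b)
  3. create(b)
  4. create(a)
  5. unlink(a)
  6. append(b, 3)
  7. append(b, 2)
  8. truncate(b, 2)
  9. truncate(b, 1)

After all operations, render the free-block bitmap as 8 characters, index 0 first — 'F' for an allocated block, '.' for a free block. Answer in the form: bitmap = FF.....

  1. create(b)  ⇒  F.......  {b→[0]}
  2. unlink(b)  ⇒  ........  {}
  3. create(b)  ⇒  F.......  {b→[0]}
  4. create(a)  ⇒  FF......  {a→[1]; b→[0]}
  5. unlink(a)  ⇒  F.......  {b→[0]}
  6. append(b, 3)  ⇒  FFFF....  {b→[0, 1, 2, 3]}
  7. append(b, 2)  ⇒  FFFFFF..  {b→[0, 1, 2, 3, 4, 5]}
  8. truncate(b, 2)  ⇒  FF......  {b→[0, 1]}
  9. truncate(b, 1)  ⇒  F.......  {b→[0]}

bitmap = F.......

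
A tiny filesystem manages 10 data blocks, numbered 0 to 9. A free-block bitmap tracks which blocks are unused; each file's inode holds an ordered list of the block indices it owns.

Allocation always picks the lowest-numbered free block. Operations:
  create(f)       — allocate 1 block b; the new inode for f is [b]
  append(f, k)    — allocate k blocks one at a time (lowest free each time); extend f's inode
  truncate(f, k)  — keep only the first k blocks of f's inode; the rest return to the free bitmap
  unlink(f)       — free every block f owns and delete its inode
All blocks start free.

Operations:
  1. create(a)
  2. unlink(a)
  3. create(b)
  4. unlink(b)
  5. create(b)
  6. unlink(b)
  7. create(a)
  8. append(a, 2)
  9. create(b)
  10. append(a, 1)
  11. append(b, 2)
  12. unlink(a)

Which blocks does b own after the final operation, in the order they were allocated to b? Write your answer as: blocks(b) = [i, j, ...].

blocks(b) = [3, 5, 6]

[1] create(a) — a=0 (map F.........)
[2] unlink(a) —  (map ..........)
[3] create(b) — b=0 (map F.........)
[4] unlink(b) —  (map ..........)
[5] create(b) — b=0 (map F.........)
[6] unlink(b) —  (map ..........)
[7] create(a) — a=0 (map F.........)
[8] append(a, 2) — a=0,1,2 (map FFF.......)
[9] create(b) — a=0,1,2 b=3 (map FFFF......)
[10] append(a, 1) — a=0,1,2,4 b=3 (map FFFFF.....)
[11] append(b, 2) — a=0,1,2,4 b=3,5,6 (map FFFFFFF...)
[12] unlink(a) — b=3,5,6 (map ...F.FF...)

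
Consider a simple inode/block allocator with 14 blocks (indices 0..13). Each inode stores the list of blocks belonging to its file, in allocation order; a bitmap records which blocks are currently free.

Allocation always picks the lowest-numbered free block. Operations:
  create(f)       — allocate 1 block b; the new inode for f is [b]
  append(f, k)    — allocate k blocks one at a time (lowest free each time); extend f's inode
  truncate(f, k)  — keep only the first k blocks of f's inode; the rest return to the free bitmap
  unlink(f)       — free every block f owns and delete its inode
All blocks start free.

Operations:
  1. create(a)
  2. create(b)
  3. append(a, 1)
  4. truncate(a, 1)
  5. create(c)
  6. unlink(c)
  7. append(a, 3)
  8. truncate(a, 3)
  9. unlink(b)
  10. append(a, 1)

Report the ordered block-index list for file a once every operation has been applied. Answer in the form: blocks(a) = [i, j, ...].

  1. create(a)  ⇒  F.............  {a→[0]}
  2. create(b)  ⇒  FF............  {a→[0]; b→[1]}
  3. append(a, 1)  ⇒  FFF...........  {a→[0, 2]; b→[1]}
  4. truncate(a, 1)  ⇒  FF............  {a→[0]; b→[1]}
  5. create(c)  ⇒  FFF...........  {a→[0]; b→[1]; c→[2]}
  6. unlink(c)  ⇒  FF............  {a→[0]; b→[1]}
  7. append(a, 3)  ⇒  FFFFF.........  {a→[0, 2, 3, 4]; b→[1]}
  8. truncate(a, 3)  ⇒  FFFF..........  {a→[0, 2, 3]; b→[1]}
  9. unlink(b)  ⇒  F.FF..........  {a→[0, 2, 3]}
  10. append(a, 1)  ⇒  FFFF..........  {a→[0, 2, 3, 1]}

blocks(a) = [0, 2, 3, 1]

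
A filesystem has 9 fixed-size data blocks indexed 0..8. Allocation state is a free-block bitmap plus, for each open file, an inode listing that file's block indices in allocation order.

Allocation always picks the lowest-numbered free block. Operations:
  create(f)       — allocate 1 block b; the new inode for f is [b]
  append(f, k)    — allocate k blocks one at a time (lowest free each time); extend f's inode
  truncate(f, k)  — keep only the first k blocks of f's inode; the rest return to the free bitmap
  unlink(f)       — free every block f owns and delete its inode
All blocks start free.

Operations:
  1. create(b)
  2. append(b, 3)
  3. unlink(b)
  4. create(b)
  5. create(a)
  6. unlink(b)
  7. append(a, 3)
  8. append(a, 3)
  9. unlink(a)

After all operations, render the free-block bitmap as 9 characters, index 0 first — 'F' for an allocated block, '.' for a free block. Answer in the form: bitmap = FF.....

bitmap = .........

[1] create(b) — b=0 (map F........)
[2] append(b, 3) — b=0,1,2,3 (map FFFF.....)
[3] unlink(b) —  (map .........)
[4] create(b) — b=0 (map F........)
[5] create(a) — a=1 b=0 (map FF.......)
[6] unlink(b) — a=1 (map .F.......)
[7] append(a, 3) — a=1,0,2,3 (map FFFF.....)
[8] append(a, 3) — a=1,0,2,3,4,5,6 (map FFFFFFF..)
[9] unlink(a) —  (map .........)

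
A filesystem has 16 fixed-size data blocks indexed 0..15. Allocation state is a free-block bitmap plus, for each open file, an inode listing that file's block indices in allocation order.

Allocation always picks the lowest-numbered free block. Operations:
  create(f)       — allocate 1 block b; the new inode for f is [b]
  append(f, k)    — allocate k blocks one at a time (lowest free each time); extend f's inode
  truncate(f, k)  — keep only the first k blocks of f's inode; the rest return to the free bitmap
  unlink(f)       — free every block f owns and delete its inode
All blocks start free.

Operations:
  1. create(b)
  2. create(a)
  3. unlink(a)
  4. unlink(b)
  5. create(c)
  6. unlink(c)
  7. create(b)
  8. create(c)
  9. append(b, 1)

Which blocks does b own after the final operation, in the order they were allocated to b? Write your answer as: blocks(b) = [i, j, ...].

after create(b) → b:[0]  free=[F...............]
after create(a) → a:[1], b:[0]  free=[FF..............]
after unlink(a) → b:[0]  free=[F...............]
after unlink(b) →   free=[................]
after create(c) → c:[0]  free=[F...............]
after unlink(c) →   free=[................]
after create(b) → b:[0]  free=[F...............]
after create(c) → b:[0], c:[1]  free=[FF..............]
after append(b, 1) → b:[0, 2], c:[1]  free=[FFF.............]

blocks(b) = [0, 2]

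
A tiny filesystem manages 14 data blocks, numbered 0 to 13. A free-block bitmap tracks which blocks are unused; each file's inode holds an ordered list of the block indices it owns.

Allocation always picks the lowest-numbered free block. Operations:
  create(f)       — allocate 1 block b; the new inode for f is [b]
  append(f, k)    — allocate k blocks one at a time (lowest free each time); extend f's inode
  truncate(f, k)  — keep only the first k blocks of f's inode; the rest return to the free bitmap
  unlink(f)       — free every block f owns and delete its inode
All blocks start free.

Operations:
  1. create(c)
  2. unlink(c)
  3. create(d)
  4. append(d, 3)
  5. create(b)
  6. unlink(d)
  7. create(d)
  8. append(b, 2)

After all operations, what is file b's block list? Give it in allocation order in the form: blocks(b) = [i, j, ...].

blocks(b) = [4, 1, 2]

[1] create(c) — c=0 (map F.............)
[2] unlink(c) —  (map ..............)
[3] create(d) — d=0 (map F.............)
[4] append(d, 3) — d=0,1,2,3 (map FFFF..........)
[5] create(b) — b=4 d=0,1,2,3 (map FFFFF.........)
[6] unlink(d) — b=4 (map ....F.........)
[7] create(d) — b=4 d=0 (map F...F.........)
[8] append(b, 2) — b=4,1,2 d=0 (map FFF.F.........)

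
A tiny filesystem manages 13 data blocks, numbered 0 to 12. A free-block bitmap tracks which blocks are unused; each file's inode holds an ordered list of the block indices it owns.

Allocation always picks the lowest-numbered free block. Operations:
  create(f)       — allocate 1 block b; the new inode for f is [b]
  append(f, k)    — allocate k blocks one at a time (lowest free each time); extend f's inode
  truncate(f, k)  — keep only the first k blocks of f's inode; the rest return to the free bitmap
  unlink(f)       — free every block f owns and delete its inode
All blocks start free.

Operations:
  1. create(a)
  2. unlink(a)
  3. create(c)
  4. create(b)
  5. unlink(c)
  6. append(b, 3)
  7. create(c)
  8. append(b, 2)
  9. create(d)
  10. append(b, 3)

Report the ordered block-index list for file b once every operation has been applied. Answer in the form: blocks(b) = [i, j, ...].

after create(a) → a:[0]  free=[F............]
after unlink(a) →   free=[.............]
after create(c) → c:[0]  free=[F............]
after create(b) → b:[1], c:[0]  free=[FF...........]
after unlink(c) → b:[1]  free=[.F...........]
after append(b, 3) → b:[1, 0, 2, 3]  free=[FFFF.........]
after create(c) → b:[1, 0, 2, 3], c:[4]  free=[FFFFF........]
after append(b, 2) → b:[1, 0, 2, 3, 5, 6], c:[4]  free=[FFFFFFF......]
after create(d) → b:[1, 0, 2, 3, 5, 6], c:[4], d:[7]  free=[FFFFFFFF.....]
after append(b, 3) → b:[1, 0, 2, 3, 5, 6, 8, 9, 10], c:[4], d:[7]  free=[FFFFFFFFFFF..]

blocks(b) = [1, 0, 2, 3, 5, 6, 8, 9, 10]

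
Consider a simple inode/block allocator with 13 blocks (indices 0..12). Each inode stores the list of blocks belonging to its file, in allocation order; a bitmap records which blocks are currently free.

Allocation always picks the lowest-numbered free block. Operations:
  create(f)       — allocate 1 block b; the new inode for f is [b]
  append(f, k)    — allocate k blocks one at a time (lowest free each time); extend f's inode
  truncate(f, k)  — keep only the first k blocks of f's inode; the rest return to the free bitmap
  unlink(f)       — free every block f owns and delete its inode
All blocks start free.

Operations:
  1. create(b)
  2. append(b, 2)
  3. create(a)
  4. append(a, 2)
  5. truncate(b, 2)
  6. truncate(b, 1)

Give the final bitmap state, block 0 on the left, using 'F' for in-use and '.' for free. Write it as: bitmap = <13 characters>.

bitmap = F..FFF.......

[1] create(b) — b=0 (map F............)
[2] append(b, 2) — b=0,1,2 (map FFF..........)
[3] create(a) — a=3 b=0,1,2 (map FFFF.........)
[4] append(a, 2) — a=3,4,5 b=0,1,2 (map FFFFFF.......)
[5] truncate(b, 2) — a=3,4,5 b=0,1 (map FF.FFF.......)
[6] truncate(b, 1) — a=3,4,5 b=0 (map F..FFF.......)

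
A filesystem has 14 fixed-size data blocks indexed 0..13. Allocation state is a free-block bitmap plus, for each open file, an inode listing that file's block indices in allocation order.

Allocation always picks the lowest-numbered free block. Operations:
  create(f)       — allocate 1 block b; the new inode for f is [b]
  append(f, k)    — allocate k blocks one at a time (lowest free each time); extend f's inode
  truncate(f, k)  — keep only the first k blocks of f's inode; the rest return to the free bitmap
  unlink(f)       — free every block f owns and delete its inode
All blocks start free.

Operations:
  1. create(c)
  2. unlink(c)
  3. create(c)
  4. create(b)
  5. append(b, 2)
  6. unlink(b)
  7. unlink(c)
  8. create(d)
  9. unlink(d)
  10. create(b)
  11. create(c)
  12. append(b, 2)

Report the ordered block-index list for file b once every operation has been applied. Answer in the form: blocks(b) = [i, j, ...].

  1. create(c)  ⇒  F.............  {c→[0]}
  2. unlink(c)  ⇒  ..............  {}
  3. create(c)  ⇒  F.............  {c→[0]}
  4. create(b)  ⇒  FF............  {b→[1]; c→[0]}
  5. append(b, 2)  ⇒  FFFF..........  {b→[1, 2, 3]; c→[0]}
  6. unlink(b)  ⇒  F.............  {c→[0]}
  7. unlink(c)  ⇒  ..............  {}
  8. create(d)  ⇒  F.............  {d→[0]}
  9. unlink(d)  ⇒  ..............  {}
  10. create(b)  ⇒  F.............  {b→[0]}
  11. create(c)  ⇒  FF............  {b→[0]; c→[1]}
  12. append(b, 2)  ⇒  FFFF..........  {b→[0, 2, 3]; c→[1]}

blocks(b) = [0, 2, 3]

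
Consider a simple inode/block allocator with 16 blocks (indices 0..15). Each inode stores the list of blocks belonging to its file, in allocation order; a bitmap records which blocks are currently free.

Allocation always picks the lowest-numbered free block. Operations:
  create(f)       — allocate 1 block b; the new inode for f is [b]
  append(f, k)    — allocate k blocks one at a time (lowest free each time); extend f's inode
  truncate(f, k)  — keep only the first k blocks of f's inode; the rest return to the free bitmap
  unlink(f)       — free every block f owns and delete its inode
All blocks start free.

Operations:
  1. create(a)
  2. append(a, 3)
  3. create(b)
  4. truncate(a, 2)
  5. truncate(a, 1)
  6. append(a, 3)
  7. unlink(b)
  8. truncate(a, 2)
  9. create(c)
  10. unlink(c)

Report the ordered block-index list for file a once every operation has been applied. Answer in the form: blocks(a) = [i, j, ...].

blocks(a) = [0, 1]

after create(a) → a:[0]  free=[F...............]
after append(a, 3) → a:[0, 1, 2, 3]  free=[FFFF............]
after create(b) → a:[0, 1, 2, 3], b:[4]  free=[FFFFF...........]
after truncate(a, 2) → a:[0, 1], b:[4]  free=[FF..F...........]
after truncate(a, 1) → a:[0], b:[4]  free=[F...F...........]
after append(a, 3) → a:[0, 1, 2, 3], b:[4]  free=[FFFFF...........]
after unlink(b) → a:[0, 1, 2, 3]  free=[FFFF............]
after truncate(a, 2) → a:[0, 1]  free=[FF..............]
after create(c) → a:[0, 1], c:[2]  free=[FFF.............]
after unlink(c) → a:[0, 1]  free=[FF..............]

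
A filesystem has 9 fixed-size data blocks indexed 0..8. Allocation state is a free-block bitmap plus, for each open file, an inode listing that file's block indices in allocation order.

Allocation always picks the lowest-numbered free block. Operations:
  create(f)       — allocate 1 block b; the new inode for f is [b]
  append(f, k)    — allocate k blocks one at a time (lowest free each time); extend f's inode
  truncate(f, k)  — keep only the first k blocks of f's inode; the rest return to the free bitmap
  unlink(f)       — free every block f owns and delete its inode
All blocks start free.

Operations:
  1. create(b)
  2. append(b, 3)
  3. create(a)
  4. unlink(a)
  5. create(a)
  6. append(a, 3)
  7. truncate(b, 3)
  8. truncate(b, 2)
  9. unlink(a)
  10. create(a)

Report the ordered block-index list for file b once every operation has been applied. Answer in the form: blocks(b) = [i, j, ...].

blocks(b) = [0, 1]

after create(b) → b:[0]  free=[F........]
after append(b, 3) → b:[0, 1, 2, 3]  free=[FFFF.....]
after create(a) → a:[4], b:[0, 1, 2, 3]  free=[FFFFF....]
after unlink(a) → b:[0, 1, 2, 3]  free=[FFFF.....]
after create(a) → a:[4], b:[0, 1, 2, 3]  free=[FFFFF....]
after append(a, 3) → a:[4, 5, 6, 7], b:[0, 1, 2, 3]  free=[FFFFFFFF.]
after truncate(b, 3) → a:[4, 5, 6, 7], b:[0, 1, 2]  free=[FFF.FFFF.]
after truncate(b, 2) → a:[4, 5, 6, 7], b:[0, 1]  free=[FF..FFFF.]
after unlink(a) → b:[0, 1]  free=[FF.......]
after create(a) → a:[2], b:[0, 1]  free=[FFF......]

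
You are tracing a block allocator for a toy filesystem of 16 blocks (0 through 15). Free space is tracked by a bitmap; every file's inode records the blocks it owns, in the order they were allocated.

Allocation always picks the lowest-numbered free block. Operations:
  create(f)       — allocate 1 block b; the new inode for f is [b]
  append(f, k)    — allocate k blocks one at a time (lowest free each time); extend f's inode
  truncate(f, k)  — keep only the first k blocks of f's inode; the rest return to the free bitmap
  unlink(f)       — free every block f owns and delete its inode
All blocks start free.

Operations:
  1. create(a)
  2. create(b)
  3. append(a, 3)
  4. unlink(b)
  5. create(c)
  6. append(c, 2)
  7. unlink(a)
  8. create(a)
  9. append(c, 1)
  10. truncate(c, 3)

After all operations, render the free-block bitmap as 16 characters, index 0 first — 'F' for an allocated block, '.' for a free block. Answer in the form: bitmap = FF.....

bitmap = FF...FF.........

create(a): bitmap=F............... | a=[0]
create(b): bitmap=FF.............. | a=[0] b=[1]
append(a, 3): bitmap=FFFFF........... | a=[0, 2, 3, 4] b=[1]
unlink(b): bitmap=F.FFF........... | a=[0, 2, 3, 4]
create(c): bitmap=FFFFF........... | a=[0, 2, 3, 4] c=[1]
append(c, 2): bitmap=FFFFFFF......... | a=[0, 2, 3, 4] c=[1, 5, 6]
unlink(a): bitmap=.F...FF......... | c=[1, 5, 6]
create(a): bitmap=FF...FF......... | a=[0] c=[1, 5, 6]
append(c, 1): bitmap=FFF..FF......... | a=[0] c=[1, 5, 6, 2]
truncate(c, 3): bitmap=FF...FF......... | a=[0] c=[1, 5, 6]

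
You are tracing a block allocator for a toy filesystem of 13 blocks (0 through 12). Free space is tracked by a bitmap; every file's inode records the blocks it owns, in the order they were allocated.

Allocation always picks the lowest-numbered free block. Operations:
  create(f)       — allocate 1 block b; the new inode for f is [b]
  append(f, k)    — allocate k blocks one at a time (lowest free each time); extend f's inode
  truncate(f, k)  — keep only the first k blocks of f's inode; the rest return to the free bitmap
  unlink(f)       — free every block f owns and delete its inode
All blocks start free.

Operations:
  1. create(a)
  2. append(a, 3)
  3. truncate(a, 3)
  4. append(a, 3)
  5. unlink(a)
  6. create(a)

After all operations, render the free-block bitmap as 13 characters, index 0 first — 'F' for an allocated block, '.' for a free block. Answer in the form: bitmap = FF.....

bitmap = F............

  1. create(a)  ⇒  F............  {a→[0]}
  2. append(a, 3)  ⇒  FFFF.........  {a→[0, 1, 2, 3]}
  3. truncate(a, 3)  ⇒  FFF..........  {a→[0, 1, 2]}
  4. append(a, 3)  ⇒  FFFFFF.......  {a→[0, 1, 2, 3, 4, 5]}
  5. unlink(a)  ⇒  .............  {}
  6. create(a)  ⇒  F............  {a→[0]}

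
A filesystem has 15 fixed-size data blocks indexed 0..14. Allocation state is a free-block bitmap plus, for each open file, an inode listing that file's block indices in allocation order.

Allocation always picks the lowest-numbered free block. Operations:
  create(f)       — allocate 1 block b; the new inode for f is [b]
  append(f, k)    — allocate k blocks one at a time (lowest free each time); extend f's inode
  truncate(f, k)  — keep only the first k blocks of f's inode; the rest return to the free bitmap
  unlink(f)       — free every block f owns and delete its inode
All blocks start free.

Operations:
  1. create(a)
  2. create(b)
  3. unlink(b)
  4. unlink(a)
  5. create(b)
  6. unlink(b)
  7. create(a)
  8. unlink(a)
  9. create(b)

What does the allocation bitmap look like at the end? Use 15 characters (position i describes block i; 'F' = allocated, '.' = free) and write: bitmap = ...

bitmap = F..............

[1] create(a) — a=0 (map F..............)
[2] create(b) — a=0 b=1 (map FF.............)
[3] unlink(b) — a=0 (map F..............)
[4] unlink(a) —  (map ...............)
[5] create(b) — b=0 (map F..............)
[6] unlink(b) —  (map ...............)
[7] create(a) — a=0 (map F..............)
[8] unlink(a) —  (map ...............)
[9] create(b) — b=0 (map F..............)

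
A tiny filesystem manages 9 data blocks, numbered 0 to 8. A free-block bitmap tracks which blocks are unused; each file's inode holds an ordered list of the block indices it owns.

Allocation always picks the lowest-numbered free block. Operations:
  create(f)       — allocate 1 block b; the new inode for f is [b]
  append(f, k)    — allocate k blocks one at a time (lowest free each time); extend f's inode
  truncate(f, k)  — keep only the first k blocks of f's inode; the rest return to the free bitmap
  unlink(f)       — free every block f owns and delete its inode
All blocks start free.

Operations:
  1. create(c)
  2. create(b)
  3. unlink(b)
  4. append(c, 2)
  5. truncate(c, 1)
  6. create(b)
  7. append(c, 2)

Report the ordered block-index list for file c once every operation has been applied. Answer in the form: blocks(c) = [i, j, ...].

create(c): bitmap=F........ | c=[0]
create(b): bitmap=FF....... | b=[1] c=[0]
unlink(b): bitmap=F........ | c=[0]
append(c, 2): bitmap=FFF...... | c=[0, 1, 2]
truncate(c, 1): bitmap=F........ | c=[0]
create(b): bitmap=FF....... | b=[1] c=[0]
append(c, 2): bitmap=FFFF..... | b=[1] c=[0, 2, 3]

blocks(c) = [0, 2, 3]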